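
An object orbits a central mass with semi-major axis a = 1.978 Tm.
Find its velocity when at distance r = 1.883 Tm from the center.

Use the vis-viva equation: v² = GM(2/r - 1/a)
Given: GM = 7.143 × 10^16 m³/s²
a = 1.978 Tm = 1.978 × 10^12 m
r = 1.883 Tm = 1.883 × 10^12 m
GM = 7.143 × 10^16 m³/s²
2/r − 1/a = 1.06213 × 10^-12 − 5.05561 × 10^-13 = 5.56574 × 10^-13 m⁻¹
v² = GM (2/r − 1/a) = 39756.1 m²/s²
v = 199.389 m/s ≈ 199.4 m/s

Final answer: 199.4 m/s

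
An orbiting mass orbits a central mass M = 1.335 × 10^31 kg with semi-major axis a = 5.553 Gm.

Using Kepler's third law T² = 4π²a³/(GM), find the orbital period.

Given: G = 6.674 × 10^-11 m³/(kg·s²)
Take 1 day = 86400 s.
M = 1.335 × 10^31 kg
GM = G × M = 6.674 × 10^-11 × 1.335 × 10^31 = 8.90979 × 10^20 m³/s²
a = 5.553 Gm = 5.553 × 10^9 m
a³ = 1.71231 × 10^29 m³
T = 2π √(a³/GM) = 2π √((1.71231 × 10^29) / (8.90979 × 10^20)) = 2π × 13863 s
T = 87103.9 s ≈ 1.008 days

Final answer: 1.008 days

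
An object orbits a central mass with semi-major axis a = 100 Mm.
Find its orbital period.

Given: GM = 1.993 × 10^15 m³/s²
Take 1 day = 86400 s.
a = 100 Mm = 1 × 10^8 m
GM = 1.993 × 10^15 m³/s²
a³ = 1 × 10^24 m³
T = 2π √(a³/GM) = 2π √((1 × 10^24) / (1.993 × 10^15)) = 2π × 22399.9 s
T = 140743 s ≈ 1.629 days

Final answer: 1.629 days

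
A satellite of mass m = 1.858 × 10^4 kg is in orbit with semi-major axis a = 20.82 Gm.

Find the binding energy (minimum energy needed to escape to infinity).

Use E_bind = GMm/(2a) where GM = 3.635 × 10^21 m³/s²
a = 20.82 Gm = 2.082 × 10^10 m
GM = 3.635 × 10^21 m³/s²
m = 1.858 × 10^4 kg
GMm = 3.635 × 10^21 × 18580 = 6.75383 × 10^25 m³·kg/s²
2a = 4.164 × 10^10 m
E_bind = GMm/(2a) = 1.62196 × 10^15 J ≈ 1.622 PJ

Final answer: 1.622 PJ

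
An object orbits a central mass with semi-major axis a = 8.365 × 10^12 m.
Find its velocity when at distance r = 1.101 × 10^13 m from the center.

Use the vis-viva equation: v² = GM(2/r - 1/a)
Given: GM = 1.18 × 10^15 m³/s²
a = 8.365 × 10^12 m
r = 1.101 × 10^13 m
GM = 1.18 × 10^15 m³/s²
2/r − 1/a = 1.81653 × 10^-13 − 1.19546 × 10^-13 = 6.21073 × 10^-14 m⁻¹
v² = GM (2/r − 1/a) = 73.2866 m²/s²
v = 8.56076 m/s ≈ 8.561 m/s

Final answer: 8.561 m/s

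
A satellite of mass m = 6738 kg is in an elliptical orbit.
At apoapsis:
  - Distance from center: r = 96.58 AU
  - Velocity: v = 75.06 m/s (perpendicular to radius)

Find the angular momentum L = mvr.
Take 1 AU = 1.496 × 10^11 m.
r = 96.58 AU = 1.44484 × 10^13 m
v = 75.06 m/s
vr = 75.06 × 1.44484 × 10^13 = 1.08449 × 10^15 m²/s
L = m × vr = 6738 × 1.08449 × 10^15 = 7.30732 × 10^18 kg·m²/s ≈ 7.307 × 10^18 kg·m²/s

Final answer: L = 7.307 × 10^18 kg·m²/s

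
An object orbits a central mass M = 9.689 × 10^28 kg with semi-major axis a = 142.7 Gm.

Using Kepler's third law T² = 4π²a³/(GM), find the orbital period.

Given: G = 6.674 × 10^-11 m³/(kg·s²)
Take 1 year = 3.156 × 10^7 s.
M = 9.689 × 10^28 kg
GM = G × M = 6.674 × 10^-11 × 9.689 × 10^28 = 6.46644 × 10^18 m³/s²
a = 142.7 Gm = 1.427 × 10^11 m
a³ = 2.90584 × 10^33 m³
T = 2π √(a³/GM) = 2π √((2.90584 × 10^33) / (6.46644 × 10^18)) = 2π × 2.11984 × 10^7 s
T = 1.33194 × 10^8 s ≈ 4.22 years

Final answer: 4.22 years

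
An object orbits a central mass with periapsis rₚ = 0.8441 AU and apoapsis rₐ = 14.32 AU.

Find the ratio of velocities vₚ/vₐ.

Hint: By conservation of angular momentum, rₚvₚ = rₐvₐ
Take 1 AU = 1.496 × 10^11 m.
rₚ = 0.8441 AU = 1.26277 × 10^11 m
rₐ = 14.32 AU = 2.14227 × 10^12 m
rₚvₚ = rₐvₐ  ⇒  vₚ/vₐ = rₐ/rₚ
vₚ/vₐ = (2.14227 × 10^12) / (1.26277 × 10^11) = 16.9648

Final answer: vₚ/vₐ = 16.96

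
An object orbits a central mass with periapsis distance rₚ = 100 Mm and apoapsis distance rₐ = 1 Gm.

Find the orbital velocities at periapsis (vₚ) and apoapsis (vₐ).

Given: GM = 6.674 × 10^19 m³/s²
rₚ = 100 Mm = 1 × 10^8 m
rₐ = 1 Gm = 1 × 10^9 m
GM = 6.674 × 10^19 m³/s²
a = (rₚ + rₐ)/2 = 5.5 × 10^8 m
Vis-viva: v² = GM (2/r − 1/a)
vₚ² = 6.674 × 10^19 × (2 × 10^-8 − 1.81818 × 10^-9) = 1.21345 × 10^12 m²/s²
vₚ = 1.10157 × 10^6 m/s ≈ 1102 km/s
vₐ² = 6.674 × 10^19 × (2 × 10^-9 − 1.81818 × 10^-9) = 1.21345 × 10^10 m²/s²
vₐ = 110157 m/s ≈ 110.2 km/s

Final answer: vₚ = 1102 km/s, vₐ = 110.2 km/s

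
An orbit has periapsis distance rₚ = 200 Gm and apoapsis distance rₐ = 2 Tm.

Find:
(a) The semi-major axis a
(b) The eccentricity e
rₚ = 200 Gm = 2 × 10^11 m
rₐ = 2 Tm = 2 × 10^12 m
(a) a = (rₚ + rₐ)/2 = 1.1 × 10^12 m ≈ 1.1 Tm
(b) e = (rₐ − rₚ)/(rₐ + rₚ) = (1.8 × 10^12) / (2.2 × 10^12) = 0.818182

Final answer:
(a) a = 1.1 Tm
(b) e = 0.8182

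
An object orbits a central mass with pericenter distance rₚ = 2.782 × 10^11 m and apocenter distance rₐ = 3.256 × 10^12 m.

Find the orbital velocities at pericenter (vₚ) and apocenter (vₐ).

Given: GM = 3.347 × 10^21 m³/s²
rₚ = 2.782 × 10^11 m
rₐ = 3.256 × 10^12 m
GM = 3.347 × 10^21 m³/s²
a = (rₚ + rₐ)/2 = 1.7671 × 10^12 m
Vis-viva: v² = GM (2/r − 1/a)
vₚ² = 3.347 × 10^21 × (7.18907 × 10^-12 − 5.65899 × 10^-13) = 2.21678 × 10^10 m²/s²
vₚ = 148888 m/s ≈ 148.9 km/s
vₐ² = 3.347 × 10^21 × (6.14251 × 10^-13 − 5.65899 × 10^-13) = 1.61833 × 10^8 m²/s²
vₐ = 12721.4 m/s ≈ 12.72 km/s

Final answer: vₚ = 148.9 km/s, vₐ = 12.72 km/s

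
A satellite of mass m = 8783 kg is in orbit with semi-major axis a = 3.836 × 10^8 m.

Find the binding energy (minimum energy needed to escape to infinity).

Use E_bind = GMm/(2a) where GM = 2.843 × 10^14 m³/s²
a = 3.836 × 10^8 m
GM = 2.843 × 10^14 m³/s²
m = 8783 kg
GMm = 2.843 × 10^14 × 8783 = 2.49701 × 10^18 m³·kg/s²
2a = 7.672 × 10^8 m
E_bind = GMm/(2a) = 3.2547 × 10^9 J ≈ 3.255 GJ

Final answer: 3.255 GJ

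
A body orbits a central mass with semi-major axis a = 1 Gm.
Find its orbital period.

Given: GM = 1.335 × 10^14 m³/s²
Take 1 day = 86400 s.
a = 1 Gm = 1 × 10^9 m
GM = 1.335 × 10^14 m³/s²
a³ = 1 × 10^27 m³
T = 2π √(a³/GM) = 2π √((1 × 10^27) / (1.335 × 10^14)) = 2π × 2.7369 × 10^6 s
T = 1.71965 × 10^7 s ≈ 199 days

Final answer: 199 days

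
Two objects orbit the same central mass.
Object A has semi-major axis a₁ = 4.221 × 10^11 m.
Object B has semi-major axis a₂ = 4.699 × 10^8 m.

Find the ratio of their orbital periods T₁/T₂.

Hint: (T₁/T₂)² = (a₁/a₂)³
a₁ = 4.221 × 10^11 m
a₂ = 4.699 × 10^8 m
a₁/a₂ = 898.276
T₁/T₂ = (a₁/a₂)^(3/2) = (898.276)^1.5 = 26922.5

Final answer: T₁/T₂ = 2.692 × 10^4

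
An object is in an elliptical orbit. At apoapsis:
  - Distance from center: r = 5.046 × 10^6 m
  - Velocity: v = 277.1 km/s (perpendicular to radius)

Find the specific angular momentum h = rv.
r = 5.046 × 10^6 m
v = 277.1 km/s = 277100 m/s
h = rv = 5.046 × 10^6 × 277100 = 1.39825 × 10^12 m²/s ≈ 1.398 × 10^12 m²/s

Final answer: h = 1.398 × 10^12 m²/s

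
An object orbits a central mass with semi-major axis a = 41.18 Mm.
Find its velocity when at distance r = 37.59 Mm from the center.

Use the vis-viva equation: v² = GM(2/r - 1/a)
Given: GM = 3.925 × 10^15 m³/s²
a = 41.18 Mm = 4.118 × 10^7 m
r = 37.59 Mm = 3.759 × 10^7 m
GM = 3.925 × 10^15 m³/s²
2/r − 1/a = 5.32056 × 10^-8 − 2.42836 × 10^-8 = 2.8922 × 10^-8 m⁻¹
v² = GM (2/r − 1/a) = 1.13519 × 10^8 m²/s²
v = 10654.5 m/s ≈ 10.65 km/s

Final answer: 10.65 km/s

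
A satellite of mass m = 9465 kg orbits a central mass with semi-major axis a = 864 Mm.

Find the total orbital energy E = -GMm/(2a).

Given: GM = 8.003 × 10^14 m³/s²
a = 864 Mm = 8.64 × 10^8 m
GM = 8.003 × 10^14 m³/s²
2a = 1.728 × 10^9 m
GMm = 8.003 × 10^14 × 9465 = 7.57484 × 10^18 m³·kg/s²
E = −GMm/(2a) = -4.38359 × 10^9 J ≈ -4.384 GJ

Final answer: -4.384 GJ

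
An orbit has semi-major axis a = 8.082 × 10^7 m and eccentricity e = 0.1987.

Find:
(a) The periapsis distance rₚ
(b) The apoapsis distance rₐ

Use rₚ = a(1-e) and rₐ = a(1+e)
a = 8.082 × 10^7 m
e = 0.1987:  1 − e = 0.8013,  1 + e = 1.1987
(a) rₚ = a(1 − e) = 8.082 × 10^7 m × 0.8013 = 6.47611 × 10^7 m ≈ 6.476 × 10^7 m
(b) rₐ = a(1 + e) = 8.082 × 10^7 m × 1.1987 = 9.68789 × 10^7 m ≈ 9.688 × 10^7 m

Final answer:
(a) rₚ = 6.476 × 10^7 m
(b) rₐ = 9.688 × 10^7 m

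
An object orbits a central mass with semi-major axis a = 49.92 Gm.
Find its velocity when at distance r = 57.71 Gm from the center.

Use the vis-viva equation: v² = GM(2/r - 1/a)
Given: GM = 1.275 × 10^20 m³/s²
a = 49.92 Gm = 4.992 × 10^10 m
r = 57.71 Gm = 5.771 × 10^10 m
GM = 1.275 × 10^20 m³/s²
2/r − 1/a = 3.4656 × 10^-11 − 2.00321 × 10^-11 = 1.4624 × 10^-11 m⁻¹
v² = GM (2/r − 1/a) = 1.86456 × 10^9 m²/s²
v = 43180.5 m/s ≈ 43.18 km/s

Final answer: 43.18 km/s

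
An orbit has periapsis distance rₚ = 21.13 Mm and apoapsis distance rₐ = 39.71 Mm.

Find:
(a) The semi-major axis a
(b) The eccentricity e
rₚ = 21.13 Mm = 2.113 × 10^7 m
rₐ = 39.71 Mm = 3.971 × 10^7 m
(a) a = (rₚ + rₐ)/2 = 3.042 × 10^7 m ≈ 30.42 Mm
(b) e = (rₐ − rₚ)/(rₐ + rₚ) = (1.858 × 10^7) / (6.084 × 10^7) = 0.305391

Final answer:
(a) a = 30.42 Mm
(b) e = 0.3054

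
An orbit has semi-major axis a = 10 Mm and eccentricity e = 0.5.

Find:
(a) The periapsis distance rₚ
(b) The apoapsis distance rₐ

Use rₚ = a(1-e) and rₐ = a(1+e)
a = 10 Mm = 1 × 10^7 m
e = 0.5:  1 − e = 0.5,  1 + e = 1.5
(a) rₚ = a(1 − e) = 1 × 10^7 m × 0.5 = 5 × 10^6 m ≈ 5 Mm
(b) rₐ = a(1 + e) = 1 × 10^7 m × 1.5 = 1.5 × 10^7 m ≈ 15 Mm

Final answer:
(a) rₚ = 5 Mm
(b) rₐ = 15 Mm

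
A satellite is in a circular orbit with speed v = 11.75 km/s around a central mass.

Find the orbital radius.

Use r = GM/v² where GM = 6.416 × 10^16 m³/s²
v = 11.75 km/s = 11750 m/s
GM = 6.416 × 10^16 m³/s²
v² = 1.38062 × 10^8 m²/s²
r = GM/v² = (6.416 × 10^16) / (1.38062 × 10^8) = 4.64717 × 10^8 m ≈ 464.7 Mm

Final answer: 464.7 Mm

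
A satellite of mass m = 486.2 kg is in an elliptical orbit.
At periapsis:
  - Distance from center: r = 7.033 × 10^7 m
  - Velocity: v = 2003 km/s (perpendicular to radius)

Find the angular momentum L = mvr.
r = 7.033 × 10^7 m
v = 2003 km/s = 2.003 × 10^6 m/s
vr = 2.003 × 10^6 × 7.033 × 10^7 = 1.40871 × 10^14 m²/s
L = m × vr = 486.2 × 1.40871 × 10^14 = 6.84915 × 10^16 kg·m²/s ≈ 6.849 × 10^16 kg·m²/s

Final answer: L = 6.849 × 10^16 kg·m²/s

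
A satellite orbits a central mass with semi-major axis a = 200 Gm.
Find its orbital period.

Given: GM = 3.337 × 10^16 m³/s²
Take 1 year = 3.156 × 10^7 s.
a = 200 Gm = 2 × 10^11 m
GM = 3.337 × 10^16 m³/s²
a³ = 8 × 10^33 m³
T = 2π √(a³/GM) = 2π √((8 × 10^33) / (3.337 × 10^16)) = 2π × 4.89629 × 10^8 s
T = 3.07643 × 10^9 s ≈ 97.48 years

Final answer: 97.48 years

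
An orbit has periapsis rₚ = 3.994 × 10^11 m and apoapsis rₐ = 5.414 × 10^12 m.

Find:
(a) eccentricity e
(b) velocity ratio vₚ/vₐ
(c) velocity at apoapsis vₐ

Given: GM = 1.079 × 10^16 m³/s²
rₚ = 3.994 × 10^11 m
rₐ = 5.414 × 10^12 m
GM = 1.079 × 10^16 m³/s²
a = (rₚ + rₐ)/2 = 2.9067 × 10^12 m
e = (rₐ − rₚ)/(rₐ + rₚ) = (5.0146 × 10^12) / (5.8134 × 10^12) = 0.862593
(a) e = 0.862593 ≈ 0.8626
(b) vₚ/vₐ = rₐ/rₚ (angular momentum) = (5.414 × 10^12) / (3.994 × 10^11) = 13.5553 ≈ 13.56
(c) vₐ² = GM (2/rₐ − 1/a) = 1.079 × 10^16 × (3.69413 × 10^-13 − 3.44033 × 10^-13) = 273.849 m²/s²;  vₐ = 16.5484 m/s ≈ 16.55 m/s

Final answer:
(a) eccentricity e = 0.8626
(b) velocity ratio vₚ/vₐ = 13.56
(c) velocity at apoapsis vₐ = 16.55 m/s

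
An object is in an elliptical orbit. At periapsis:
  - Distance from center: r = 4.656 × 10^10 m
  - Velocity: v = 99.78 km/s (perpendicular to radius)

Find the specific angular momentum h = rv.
r = 4.656 × 10^10 m
v = 99.78 km/s = 99780 m/s
h = rv = 4.656 × 10^10 × 99780 = 4.64576 × 10^15 m²/s ≈ 4.646 × 10^15 m²/s

Final answer: h = 4.646 × 10^15 m²/s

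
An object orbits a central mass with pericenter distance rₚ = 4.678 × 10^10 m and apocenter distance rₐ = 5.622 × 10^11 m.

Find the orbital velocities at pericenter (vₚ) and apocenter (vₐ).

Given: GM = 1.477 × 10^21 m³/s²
rₚ = 4.678 × 10^10 m
rₐ = 5.622 × 10^11 m
GM = 1.477 × 10^21 m³/s²
a = (rₚ + rₐ)/2 = 3.0449 × 10^11 m
Vis-viva: v² = GM (2/r − 1/a)
vₚ² = 1.477 × 10^21 × (4.27533 × 10^-11 − 3.28418 × 10^-12) = 5.82959 × 10^10 m²/s²
vₚ = 241445 m/s ≈ 241.4 km/s
vₐ² = 1.477 × 10^21 × (3.55745 × 10^-12 − 3.28418 × 10^-12) = 4.03624 × 10^8 m²/s²
vₐ = 20090.4 m/s ≈ 20.09 km/s

Final answer: vₚ = 241.4 km/s, vₐ = 20.09 km/s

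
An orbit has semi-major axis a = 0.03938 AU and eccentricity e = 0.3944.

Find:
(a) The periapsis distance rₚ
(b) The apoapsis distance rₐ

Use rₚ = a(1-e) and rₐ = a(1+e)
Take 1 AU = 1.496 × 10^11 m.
a = 0.03938 AU = 5.89125 × 10^9 m
e = 0.3944:  1 − e = 0.6056,  1 + e = 1.3944
(a) rₚ = a(1 − e) = 5.89125 × 10^9 m × 0.6056 = 3.56774 × 10^9 m ≈ 0.02385 AU
(b) rₐ = a(1 + e) = 5.89125 × 10^9 m × 1.3944 = 8.21476 × 10^9 m ≈ 0.05491 AU

Final answer:
(a) rₚ = 0.02385 AU
(b) rₐ = 0.05491 AU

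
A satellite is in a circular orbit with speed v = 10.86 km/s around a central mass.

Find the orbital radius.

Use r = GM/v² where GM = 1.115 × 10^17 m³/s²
v = 10.86 km/s = 10860 m/s
GM = 1.115 × 10^17 m³/s²
v² = 1.1794 × 10^8 m²/s²
r = GM/v² = (1.115 × 10^17) / (1.1794 × 10^8) = 9.45399 × 10^8 m ≈ 945.4 Mm

Final answer: 945.4 Mm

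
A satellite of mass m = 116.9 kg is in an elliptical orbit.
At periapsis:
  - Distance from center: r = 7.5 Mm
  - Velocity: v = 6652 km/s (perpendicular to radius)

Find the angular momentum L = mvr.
r = 7.5 Mm = 7.5 × 10^6 m
v = 6652 km/s = 6.652 × 10^6 m/s
vr = 6.652 × 10^6 × 7.5 × 10^6 = 4.989 × 10^13 m²/s
L = m × vr = 116.9 × 4.989 × 10^13 = 5.83214 × 10^15 kg·m²/s ≈ 5.832 × 10^15 kg·m²/s

Final answer: L = 5.832 × 10^15 kg·m²/s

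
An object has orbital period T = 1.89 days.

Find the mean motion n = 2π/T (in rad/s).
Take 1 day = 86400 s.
T = 1.89 days = 163296 s
n = 2π / 163296 s = 3.84773 × 10^-5 rad/s ≈ 3.848 × 10^-5 rad/s

Final answer: n = 3.848 × 10^-5 rad/s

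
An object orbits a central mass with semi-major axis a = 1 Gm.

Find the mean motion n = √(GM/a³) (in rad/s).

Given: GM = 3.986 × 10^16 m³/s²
a = 1 Gm = 1 × 10^9 m
GM = 3.986 × 10^16 m³/s²
a³ = 1 × 10^27 m³
GM/a³ = (3.986 × 10^16) / (1 × 10^27) = 3.986 × 10^-11 s⁻²
n = √(GM/a³) = 6.31348 × 10^-6 rad/s ≈ 6.313 × 10^-6 rad/s

Final answer: n = 6.313 × 10^-6 rad/s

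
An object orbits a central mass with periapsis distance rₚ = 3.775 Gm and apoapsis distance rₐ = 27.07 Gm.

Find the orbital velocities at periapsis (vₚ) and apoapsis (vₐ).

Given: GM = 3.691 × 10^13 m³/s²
rₚ = 3.775 Gm = 3.775 × 10^9 m
rₐ = 27.07 Gm = 2.707 × 10^10 m
GM = 3.691 × 10^13 m³/s²
a = (rₚ + rₐ)/2 = 1.54225 × 10^10 m
Vis-viva: v² = GM (2/r − 1/a)
vₚ² = 3.691 × 10^13 × (5.29801 × 10^-10 − 6.48403 × 10^-11) = 17161.7 m²/s²
vₚ = 131.003 m/s ≈ 131 m/s
vₐ² = 3.691 × 10^13 × (7.38825 × 10^-11 − 6.48403 × 10^-11) = 333.747 m²/s²
vₐ = 18.2688 m/s ≈ 18.27 m/s

Final answer: vₚ = 131 m/s, vₐ = 18.27 m/s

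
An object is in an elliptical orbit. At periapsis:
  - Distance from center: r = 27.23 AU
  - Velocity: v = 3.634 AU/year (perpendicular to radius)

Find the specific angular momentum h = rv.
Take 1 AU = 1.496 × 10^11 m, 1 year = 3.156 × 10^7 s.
r = 27.23 AU = 4.07361 × 10^12 m
v = 3.634 AU/year = 17225.8 m/s
h = rv = 4.07361 × 10^12 × 17225.8 = 7.01712 × 10^16 m²/s ≈ 7.017 × 10^16 m²/s

Final answer: h = 7.017 × 10^16 m²/s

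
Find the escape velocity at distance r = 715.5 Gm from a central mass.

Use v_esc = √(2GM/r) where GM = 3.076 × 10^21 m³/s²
r = 715.5 Gm = 7.155 × 10^11 m
GM = 3.076 × 10^21 m³/s²
2GM/r = 2 × (3.076 × 10^21) / (7.155 × 10^11) = 8.59818 × 10^9 m²/s²
v_esc = √(2GM/r) = 92726.4 m/s ≈ 92.73 km/s

Final answer: 92.73 km/s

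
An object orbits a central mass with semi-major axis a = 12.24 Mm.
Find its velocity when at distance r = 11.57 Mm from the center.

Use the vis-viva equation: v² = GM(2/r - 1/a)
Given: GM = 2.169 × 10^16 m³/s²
a = 12.24 Mm = 1.224 × 10^7 m
r = 11.57 Mm = 1.157 × 10^7 m
GM = 2.169 × 10^16 m³/s²
2/r − 1/a = 1.72861 × 10^-7 − 8.16993 × 10^-8 = 9.11615 × 10^-8 m⁻¹
v² = GM (2/r − 1/a) = 1.97729 × 10^9 m²/s²
v = 44466.8 m/s ≈ 44.47 km/s

Final answer: 44.47 km/s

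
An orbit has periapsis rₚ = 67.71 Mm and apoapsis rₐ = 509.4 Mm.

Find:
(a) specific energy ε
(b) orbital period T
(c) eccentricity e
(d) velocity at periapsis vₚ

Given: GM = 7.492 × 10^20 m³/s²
rₚ = 67.71 Mm = 6.771 × 10^7 m
rₐ = 509.4 Mm = 5.094 × 10^8 m
GM = 7.492 × 10^20 m³/s²
a = (rₚ + rₐ)/2 = 2.88555 × 10^8 m
e = (rₐ − rₚ)/(rₐ + rₚ) = (4.4169 × 10^8) / (5.7711 × 10^8) = 0.765348
(a) 2a = 5.7711 × 10^8 m;  ε = −GM/(2a) = -1.29819 × 10^12 J/kg ≈ -1298 GJ/kg
(b) a³ = 2.40262 × 10^25 m³;  T = 2π √(a³/GM) = 2π × 179.079 s = 1125.18 s ≈ 18.75 minutes
(c) e = 0.765348 ≈ 0.7653
(d) vₚ² = GM (2/rₚ − 1/a) = 7.492 × 10^20 × (2.95377 × 10^-8 − 3.46554 × 10^-9) = 1.95333 × 10^13 m²/s²;  vₚ = 4.41965 × 10^6 m/s ≈ 4420 km/s

Final answer:
(a) specific energy ε = -1298 GJ/kg
(b) orbital period T = 18.75 minutes
(c) eccentricity e = 0.7653
(d) velocity at periapsis vₚ = 4420 km/s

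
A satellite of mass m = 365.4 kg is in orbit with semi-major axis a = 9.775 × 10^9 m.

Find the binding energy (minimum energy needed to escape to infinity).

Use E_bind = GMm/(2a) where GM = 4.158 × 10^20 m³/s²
a = 9.775 × 10^9 m
GM = 4.158 × 10^20 m³/s²
m = 365.4 kg
GMm = 4.158 × 10^20 × 365.4 = 1.51933 × 10^23 m³·kg/s²
2a = 1.955 × 10^10 m
E_bind = GMm/(2a) = 7.77153 × 10^12 J ≈ 7.772 TJ

Final answer: 7.772 TJ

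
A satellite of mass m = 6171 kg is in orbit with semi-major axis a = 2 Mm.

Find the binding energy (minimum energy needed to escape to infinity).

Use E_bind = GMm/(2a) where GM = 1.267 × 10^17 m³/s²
a = 2 Mm = 2 × 10^6 m
GM = 1.267 × 10^17 m³/s²
m = 6171 kg
GMm = 1.267 × 10^17 × 6171 = 7.81866 × 10^20 m³·kg/s²
2a = 4 × 10^6 m
E_bind = GMm/(2a) = 1.95466 × 10^14 J ≈ 195.5 TJ

Final answer: 195.5 TJ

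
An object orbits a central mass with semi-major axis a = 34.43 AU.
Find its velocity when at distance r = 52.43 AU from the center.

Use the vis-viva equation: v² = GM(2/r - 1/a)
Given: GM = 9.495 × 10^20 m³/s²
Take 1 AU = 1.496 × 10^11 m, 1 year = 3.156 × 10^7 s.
a = 34.43 AU = 5.15073 × 10^12 m
r = 52.43 AU = 7.84353 × 10^12 m
GM = 9.495 × 10^20 m³/s²
2/r − 1/a = 2.54987 × 10^-13 − 1.94147 × 10^-13 = 6.084 × 10^-14 m⁻¹
v² = GM (2/r − 1/a) = 5.77676 × 10^7 m²/s²
v = 7600.5 m/s ≈ 1.603 AU/year

Final answer: 1.603 AU/year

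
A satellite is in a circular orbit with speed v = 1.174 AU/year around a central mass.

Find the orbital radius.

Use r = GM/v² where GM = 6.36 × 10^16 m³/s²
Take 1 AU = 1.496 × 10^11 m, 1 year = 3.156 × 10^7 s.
v = 1.174 AU/year = 5564.97 m/s
GM = 6.36 × 10^16 m³/s²
v² = 3.09689 × 10^7 m²/s²
r = GM/v² = (6.36 × 10^16) / (3.09689 × 10^7) = 2.05368 × 10^9 m ≈ 0.01373 AU

Final answer: 0.01373 AU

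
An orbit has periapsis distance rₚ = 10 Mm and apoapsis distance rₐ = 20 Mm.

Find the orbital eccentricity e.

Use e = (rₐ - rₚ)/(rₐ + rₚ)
rₚ = 10 Mm = 1 × 10^7 m
rₐ = 20 Mm = 2 × 10^7 m
rₐ − rₚ = 1 × 10^7 m
rₐ + rₚ = 3 × 10^7 m
e = (rₐ − rₚ)/(rₐ + rₚ) = 0.333333

Final answer: e = 0.3333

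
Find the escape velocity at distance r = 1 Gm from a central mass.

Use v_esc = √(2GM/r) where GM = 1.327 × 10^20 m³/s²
r = 1 Gm = 1 × 10^9 m
GM = 1.327 × 10^20 m³/s²
2GM/r = 2 × (1.327 × 10^20) / (1 × 10^9) = 2.654 × 10^11 m²/s²
v_esc = √(2GM/r) = 515170 m/s ≈ 515.2 km/s

Final answer: 515.2 km/s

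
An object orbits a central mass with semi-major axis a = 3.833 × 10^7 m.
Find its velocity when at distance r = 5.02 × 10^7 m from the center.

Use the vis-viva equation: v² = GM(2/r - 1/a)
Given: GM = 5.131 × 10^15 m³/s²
a = 3.833 × 10^7 m
r = 5.02 × 10^7 m
GM = 5.131 × 10^15 m³/s²
2/r − 1/a = 3.98406 × 10^-8 − 2.60892 × 10^-8 = 1.37514 × 10^-8 m⁻¹
v² = GM (2/r − 1/a) = 7.05585 × 10^7 m²/s²
v = 8399.91 m/s ≈ 8.4 km/s

Final answer: 8.4 km/s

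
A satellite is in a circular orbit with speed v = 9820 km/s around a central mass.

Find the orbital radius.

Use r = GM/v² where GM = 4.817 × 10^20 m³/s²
v = 9820 km/s = 9.82 × 10^6 m/s
GM = 4.817 × 10^20 m³/s²
v² = 9.64324 × 10^13 m²/s²
r = GM/v² = (4.817 × 10^20) / (9.64324 × 10^13) = 4.99521 × 10^6 m ≈ 4.995 Mm

Final answer: 4.995 Mm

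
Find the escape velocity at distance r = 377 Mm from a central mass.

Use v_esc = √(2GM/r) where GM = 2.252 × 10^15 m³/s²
r = 377 Mm = 3.77 × 10^8 m
GM = 2.252 × 10^15 m³/s²
2GM/r = 2 × (2.252 × 10^15) / (3.77 × 10^8) = 1.19469 × 10^7 m²/s²
v_esc = √(2GM/r) = 3456.44 m/s ≈ 3.456 km/s

Final answer: 3.456 km/s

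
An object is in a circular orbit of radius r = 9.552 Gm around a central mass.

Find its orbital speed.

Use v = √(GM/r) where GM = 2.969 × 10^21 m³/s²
r = 9.552 Gm = 9.552 × 10^9 m
GM = 2.969 × 10^21 m³/s²
GM/r = (2.969 × 10^21) / (9.552 × 10^9) = 3.10825 × 10^11 m²/s²
v = √(GM/r) = 557517 m/s ≈ 557.5 km/s

Final answer: 557.5 km/s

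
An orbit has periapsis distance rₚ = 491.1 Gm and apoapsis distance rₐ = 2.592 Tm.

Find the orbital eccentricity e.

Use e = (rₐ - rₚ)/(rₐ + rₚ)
rₚ = 491.1 Gm = 4.911 × 10^11 m
rₐ = 2.592 Tm = 2.592 × 10^12 m
rₐ − rₚ = 2.1009 × 10^12 m
rₐ + rₚ = 3.0831 × 10^12 m
e = (rₐ − rₚ)/(rₐ + rₚ) = 0.681425

Final answer: e = 0.6814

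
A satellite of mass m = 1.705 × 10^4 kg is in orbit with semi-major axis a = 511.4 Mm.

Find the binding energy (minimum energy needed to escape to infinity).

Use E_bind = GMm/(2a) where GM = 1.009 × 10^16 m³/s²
a = 511.4 Mm = 5.114 × 10^8 m
GM = 1.009 × 10^16 m³/s²
m = 1.705 × 10^4 kg
GMm = 1.009 × 10^16 × 17050 = 1.72034 × 10^20 m³·kg/s²
2a = 1.0228 × 10^9 m
E_bind = GMm/(2a) = 1.682 × 10^11 J ≈ 168.2 GJ

Final answer: 168.2 GJ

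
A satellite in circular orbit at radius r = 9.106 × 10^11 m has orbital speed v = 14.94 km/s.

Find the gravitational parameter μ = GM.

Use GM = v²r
r = 9.106 × 10^11 m
v = 14.94 km/s = 14940 m/s
v² = 2.23204 × 10^8 m²/s²
GM = v²r = 2.23204 × 10^8 × 9.106 × 10^11 = 2.03249 × 10^20 m³/s²
GM ≈ 2.032 × 10^20 m³/s²

Final answer: GM = 2.032 × 10^20 m³/s²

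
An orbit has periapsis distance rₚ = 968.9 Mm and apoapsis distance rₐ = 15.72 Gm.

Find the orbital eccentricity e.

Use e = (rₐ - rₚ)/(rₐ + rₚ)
rₚ = 968.9 Mm = 9.689 × 10^8 m
rₐ = 15.72 Gm = 1.572 × 10^10 m
rₐ − rₚ = 1.47511 × 10^10 m
rₐ + rₚ = 1.66889 × 10^10 m
e = (rₐ − rₚ)/(rₐ + rₚ) = 0.883887

Final answer: e = 0.8839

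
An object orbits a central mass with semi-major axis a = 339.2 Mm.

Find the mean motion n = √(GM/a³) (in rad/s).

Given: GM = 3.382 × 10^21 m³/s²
a = 339.2 Mm = 3.392 × 10^8 m
GM = 3.382 × 10^21 m³/s²
a³ = 3.90272 × 10^25 m³
GM/a³ = (3.382 × 10^21) / (3.90272 × 10^25) = 8.66575 × 10^-5 s⁻²
n = √(GM/a³) = 0.009309 rad/s ≈ 0.009309 rad/s

Final answer: n = 0.009309 rad/s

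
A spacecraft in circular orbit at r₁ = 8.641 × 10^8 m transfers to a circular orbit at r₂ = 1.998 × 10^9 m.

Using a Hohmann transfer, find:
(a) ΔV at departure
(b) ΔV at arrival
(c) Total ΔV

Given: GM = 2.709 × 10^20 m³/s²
r₁ = 8.641 × 10^8 m
r₂ = 1.998 × 10^9 m
GM = 2.709 × 10^20 m³/s²
Transfer ellipse: a_t = (r₁ + r₂)/2 = 1.43105 × 10^9 m
Circular speed at r₁: v₁ = √(GM/r₁) = 559916 m/s
Transfer speed at r₁ (periapsis): v₁ₜ = √(GM(2/r₁ − 1/a_t)) = 661596 m/s
(a) ΔV₁ = v₁ₜ − v₁ = 101680 m/s ≈ 101.7 km/s
Circular speed at r₂: v₂ = √(GM/r₂) = 368219 m/s
Transfer speed at r₂ (apoapsis): v₂ₜ = √(GM(2/r₂ − 1/a_t)) = 286129 m/s
(b) ΔV₂ = v₂ − v₂ₜ = 82090.8 m/s ≈ 82.09 km/s
(c) ΔV_total = ΔV₁ + ΔV₂ = 183771 m/s ≈ 183.8 km/s

Final answer:
(a) ΔV₁ = 101.7 km/s
(b) ΔV₂ = 82.09 km/s
(c) ΔV_total = 183.8 km/s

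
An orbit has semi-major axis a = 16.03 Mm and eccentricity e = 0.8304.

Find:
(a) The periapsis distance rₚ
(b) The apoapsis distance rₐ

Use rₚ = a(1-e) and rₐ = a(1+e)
a = 16.03 Mm = 1.603 × 10^7 m
e = 0.8304:  1 − e = 0.1696,  1 + e = 1.8304
(a) rₚ = a(1 − e) = 1.603 × 10^7 m × 0.1696 = 2.71869 × 10^6 m ≈ 2.719 Mm
(b) rₐ = a(1 + e) = 1.603 × 10^7 m × 1.8304 = 2.93413 × 10^7 m ≈ 29.34 Mm

Final answer:
(a) rₚ = 2.719 Mm
(b) rₐ = 29.34 Mm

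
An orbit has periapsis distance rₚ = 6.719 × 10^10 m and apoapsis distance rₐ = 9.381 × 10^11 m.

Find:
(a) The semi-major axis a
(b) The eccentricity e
rₚ = 6.719 × 10^10 m
rₐ = 9.381 × 10^11 m
(a) a = (rₚ + rₐ)/2 = 5.02645 × 10^11 m ≈ 5.026 × 10^11 m
(b) e = (rₐ − rₚ)/(rₐ + rₚ) = (8.7091 × 10^11) / (1.00529 × 10^12) = 0.866327

Final answer:
(a) a = 5.026 × 10^11 m
(b) e = 0.8663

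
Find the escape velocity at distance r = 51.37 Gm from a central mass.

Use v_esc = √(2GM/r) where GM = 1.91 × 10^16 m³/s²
r = 51.37 Gm = 5.137 × 10^10 m
GM = 1.91 × 10^16 m³/s²
2GM/r = 2 × (1.91 × 10^16) / (5.137 × 10^10) = 743625 m²/s²
v_esc = √(2GM/r) = 862.337 m/s ≈ 862.3 m/s

Final answer: 862.3 m/s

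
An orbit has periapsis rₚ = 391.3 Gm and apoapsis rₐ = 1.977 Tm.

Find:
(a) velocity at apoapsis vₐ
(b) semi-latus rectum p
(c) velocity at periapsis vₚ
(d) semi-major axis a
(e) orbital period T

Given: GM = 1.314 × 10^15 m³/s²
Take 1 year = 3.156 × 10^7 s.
rₚ = 391.3 Gm = 3.913 × 10^11 m
rₐ = 1.977 Tm = 1.977 × 10^12 m
GM = 1.314 × 10^15 m³/s²
a = (rₚ + rₐ)/2 = 1.18415 × 10^12 m
e = (rₐ − rₚ)/(rₐ + rₚ) = (1.5857 × 10^12) / (2.3683 × 10^12) = 0.669552
(a) vₐ² = GM (2/rₐ − 1/a) = 1.314 × 10^15 × (1.01163 × 10^-12 − 8.44488 × 10^-13) = 219.63 m²/s²;  vₐ = 14.8199 m/s ≈ 14.82 m/s
(b) 1 − e² = 0.5517;  p = a(1 − e²) = 1.18415 × 10^12 × 0.5517 = 6.53296 × 10^11 m ≈ 653.3 Gm
(c) vₚ² = GM (2/rₚ − 1/a) = 1.314 × 10^15 × (5.11117 × 10^-12 − 8.44488 × 10^-13) = 5606.42 m²/s²;  vₚ = 74.876 m/s ≈ 74.88 m/s
(d) a = 1.18415 × 10^12 m ≈ 1.184 Tm
(e) a³ = 1.66043 × 10^36 m³;  T = 2π √(a³/GM) = 2π × 3.55478 × 10^10 s = 2.23353 × 10^11 s ≈ 7077 years

Final answer:
(a) velocity at apoapsis vₐ = 14.82 m/s
(b) semi-latus rectum p = 653.3 Gm
(c) velocity at periapsis vₚ = 74.88 m/s
(d) semi-major axis a = 1.184 Tm
(e) orbital period T = 7077 years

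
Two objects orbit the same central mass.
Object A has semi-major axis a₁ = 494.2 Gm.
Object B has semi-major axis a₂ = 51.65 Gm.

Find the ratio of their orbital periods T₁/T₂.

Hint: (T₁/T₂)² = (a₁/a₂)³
a₁ = 494.2 Gm = 4.942 × 10^11 m
a₂ = 51.65 Gm = 5.165 × 10^10 m
a₁/a₂ = 9.56825
T₁/T₂ = (a₁/a₂)^(3/2) = (9.56825)^1.5 = 29.5971

Final answer: T₁/T₂ = 29.6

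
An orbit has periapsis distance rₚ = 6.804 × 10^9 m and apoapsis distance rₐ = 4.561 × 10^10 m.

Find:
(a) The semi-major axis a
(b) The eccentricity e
rₚ = 6.804 × 10^9 m
rₐ = 4.561 × 10^10 m
(a) a = (rₚ + rₐ)/2 = 2.6207 × 10^10 m ≈ 2.621 × 10^10 m
(b) e = (rₐ − rₚ)/(rₐ + rₚ) = (3.8806 × 10^10) / (5.2414 × 10^10) = 0.740375

Final answer:
(a) a = 2.621 × 10^10 m
(b) e = 0.7404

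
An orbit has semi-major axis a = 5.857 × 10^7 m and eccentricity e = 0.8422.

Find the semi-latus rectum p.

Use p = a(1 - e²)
a = 5.857 × 10^7 m
e = 0.8422,  e² = 0.709301,  1 − e² = 0.290699
p = a(1 − e²) = 5.857 × 10^7 m × 0.290699 = 1.70262 × 10^7 m ≈ 1.703 × 10^7 m

Final answer: p = 1.703 × 10^7 m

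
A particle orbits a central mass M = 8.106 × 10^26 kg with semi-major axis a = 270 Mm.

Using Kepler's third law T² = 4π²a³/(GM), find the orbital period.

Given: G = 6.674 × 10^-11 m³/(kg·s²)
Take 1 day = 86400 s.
M = 8.106 × 10^26 kg
GM = G × M = 6.674 × 10^-11 × 8.106 × 10^26 = 5.40994 × 10^16 m³/s²
a = 270 Mm = 2.7 × 10^8 m
a³ = 1.9683 × 10^25 m³
T = 2π √(a³/GM) = 2π √((1.9683 × 10^25) / (5.40994 × 10^16)) = 2π × 19074.3 s
T = 119848 s ≈ 1.387 days

Final answer: 1.387 days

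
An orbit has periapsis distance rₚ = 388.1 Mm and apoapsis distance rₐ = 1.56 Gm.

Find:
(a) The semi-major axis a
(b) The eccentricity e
rₚ = 388.1 Mm = 3.881 × 10^8 m
rₐ = 1.56 Gm = 1.56 × 10^9 m
(a) a = (rₚ + rₐ)/2 = 9.7405 × 10^8 m ≈ 974 Mm
(b) e = (rₐ − rₚ)/(rₐ + rₚ) = (1.1719 × 10^9) / (1.9481 × 10^9) = 0.60156

Final answer:
(a) a = 974 Mm
(b) e = 0.6016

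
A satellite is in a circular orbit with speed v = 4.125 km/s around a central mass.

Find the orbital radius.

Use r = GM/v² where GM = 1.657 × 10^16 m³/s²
v = 4.125 km/s = 4125 m/s
GM = 1.657 × 10^16 m³/s²
v² = 1.70156 × 10^7 m²/s²
r = GM/v² = (1.657 × 10^16) / (1.70156 × 10^7) = 9.73811 × 10^8 m ≈ 973.8 Mm

Final answer: 973.8 Mm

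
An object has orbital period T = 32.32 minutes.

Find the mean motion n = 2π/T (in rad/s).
T = 32.32 minutes = 1939.2 s
n = 2π / 1939.2 s = 0.00324009 rad/s ≈ 0.00324 rad/s

Final answer: n = 0.00324 rad/s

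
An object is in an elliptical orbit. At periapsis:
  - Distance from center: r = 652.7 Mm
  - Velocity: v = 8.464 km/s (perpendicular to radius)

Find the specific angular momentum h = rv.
r = 652.7 Mm = 6.527 × 10^8 m
v = 8.464 km/s = 8464 m/s
h = rv = 6.527 × 10^8 × 8464 = 5.52445 × 10^12 m²/s ≈ 5.524 × 10^12 m²/s

Final answer: h = 5.524 × 10^12 m²/s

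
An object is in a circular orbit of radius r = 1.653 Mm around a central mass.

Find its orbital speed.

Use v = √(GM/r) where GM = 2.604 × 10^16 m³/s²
r = 1.653 Mm = 1.653 × 10^6 m
GM = 2.604 × 10^16 m³/s²
GM/r = (2.604 × 10^16) / (1.653 × 10^6) = 1.57532 × 10^10 m²/s²
v = √(GM/r) = 125512 m/s ≈ 125.5 km/s

Final answer: 125.5 km/s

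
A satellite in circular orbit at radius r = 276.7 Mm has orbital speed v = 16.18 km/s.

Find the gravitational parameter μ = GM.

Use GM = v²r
r = 276.7 Mm = 2.767 × 10^8 m
v = 16.18 km/s = 16180 m/s
v² = 2.61792 × 10^8 m²/s²
GM = v²r = 2.61792 × 10^8 × 2.767 × 10^8 = 7.2438 × 10^16 m³/s²
GM ≈ 7.244 × 10^16 m³/s²

Final answer: GM = 7.244 × 10^16 m³/s²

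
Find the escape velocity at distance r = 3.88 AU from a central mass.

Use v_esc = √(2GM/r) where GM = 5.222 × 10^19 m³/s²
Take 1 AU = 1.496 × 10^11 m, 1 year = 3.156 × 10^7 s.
r = 3.88 AU = 5.80448 × 10^11 m
GM = 5.222 × 10^19 m³/s²
2GM/r = 2 × (5.222 × 10^19) / (5.80448 × 10^11) = 1.7993 × 10^8 m²/s²
v_esc = √(2GM/r) = 13413.8 m/s ≈ 2.83 AU/year

Final answer: 2.83 AU/year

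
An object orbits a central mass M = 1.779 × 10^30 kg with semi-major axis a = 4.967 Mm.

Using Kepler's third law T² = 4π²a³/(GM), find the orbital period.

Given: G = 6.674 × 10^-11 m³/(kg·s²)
M = 1.779 × 10^30 kg
GM = G × M = 6.674 × 10^-11 × 1.779 × 10^30 = 1.1873 × 10^20 m³/s²
a = 4.967 Mm = 4.967 × 10^6 m
a³ = 1.22541 × 10^20 m³
T = 2π √(a³/GM) = 2π √((1.22541 × 10^20) / (1.1873 × 10^20)) = 2π × 1.01592 s
T = 6.38322 s ≈ 6.383 seconds

Final answer: 6.383 seconds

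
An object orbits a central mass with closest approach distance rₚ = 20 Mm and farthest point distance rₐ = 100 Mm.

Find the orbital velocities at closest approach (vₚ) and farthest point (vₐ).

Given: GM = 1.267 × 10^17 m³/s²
rₚ = 20 Mm = 2 × 10^7 m
rₐ = 100 Mm = 1 × 10^8 m
GM = 1.267 × 10^17 m³/s²
a = (rₚ + rₐ)/2 = 6 × 10^7 m
Vis-viva: v² = GM (2/r − 1/a)
vₚ² = 1.267 × 10^17 × (1 × 10^-7 − 1.66667 × 10^-8) = 1.05583 × 10^10 m²/s²
vₚ = 102754 m/s ≈ 102.8 km/s
vₐ² = 1.267 × 10^17 × (2 × 10^-8 − 1.66667 × 10^-8) = 4.22333 × 10^8 m²/s²
vₐ = 20550.8 m/s ≈ 20.55 km/s

Final answer: vₚ = 102.8 km/s, vₐ = 20.55 km/s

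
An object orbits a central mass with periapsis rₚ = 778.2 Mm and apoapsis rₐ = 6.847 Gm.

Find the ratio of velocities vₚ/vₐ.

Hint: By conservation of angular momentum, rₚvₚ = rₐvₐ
rₚ = 778.2 Mm = 7.782 × 10^8 m
rₐ = 6.847 Gm = 6.847 × 10^9 m
rₚvₚ = rₐvₐ  ⇒  vₚ/vₐ = rₐ/rₚ
vₚ/vₐ = (6.847 × 10^9) / (7.782 × 10^8) = 8.79851

Final answer: vₚ/vₐ = 8.799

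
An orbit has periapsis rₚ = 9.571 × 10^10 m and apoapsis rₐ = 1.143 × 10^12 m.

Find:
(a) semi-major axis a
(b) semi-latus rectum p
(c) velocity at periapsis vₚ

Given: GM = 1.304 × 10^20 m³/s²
rₚ = 9.571 × 10^10 m
rₐ = 1.143 × 10^12 m
GM = 1.304 × 10^20 m³/s²
a = (rₚ + rₐ)/2 = 6.19355 × 10^11 m
e = (rₐ − rₚ)/(rₐ + rₚ) = (1.04729 × 10^12) / (1.23871 × 10^12) = 0.845468
(a) a = 6.19355 × 10^11 m ≈ 6.194 × 10^11 m
(b) 1 − e² = 0.285183;  p = a(1 − e²) = 6.19355 × 10^11 × 0.285183 = 1.7663 × 10^11 m ≈ 1.766 × 10^11 m
(c) vₚ² = GM (2/rₚ − 1/a) = 1.304 × 10^20 × (2.08965 × 10^-11 − 1.61458 × 10^-12) = 2.51436 × 10^9 m²/s²;  vₚ = 50143.4 m/s ≈ 50.14 km/s

Final answer:
(a) semi-major axis a = 6.194 × 10^11 m
(b) semi-latus rectum p = 1.766 × 10^11 m
(c) velocity at periapsis vₚ = 50.14 km/s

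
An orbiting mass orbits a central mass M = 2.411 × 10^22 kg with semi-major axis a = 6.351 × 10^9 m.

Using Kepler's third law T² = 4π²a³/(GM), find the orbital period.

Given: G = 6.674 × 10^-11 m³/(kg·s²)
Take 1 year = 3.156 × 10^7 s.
M = 2.411 × 10^22 kg
GM = G × M = 6.674 × 10^-11 × 2.411 × 10^22 = 1.6091 × 10^12 m³/s²
a = 6.351 × 10^9 m
a³ = 2.56169 × 10^29 m³
T = 2π √(a³/GM) = 2π √((2.56169 × 10^29) / (1.6091 × 10^12)) = 2π × 3.98999 × 10^8 s
T = 2.50698 × 10^9 s ≈ 79.44 years

Final answer: 79.44 years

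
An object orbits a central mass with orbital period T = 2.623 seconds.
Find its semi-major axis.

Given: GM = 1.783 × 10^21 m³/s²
T = 2.623 seconds
GM = 1.783 × 10^21 m³/s²
Kepler's third law: a³ = GM T² / (4π²)
T² = 6.88013 s²
a³ = (1.783 × 10^21) × 6.88013 / (4π²) = 3.10734 × 10^20 m³
a = (a³)^(1/3) = 6.77323 × 10^6 m ≈ 6.773 Mm

Final answer: 6.773 Mm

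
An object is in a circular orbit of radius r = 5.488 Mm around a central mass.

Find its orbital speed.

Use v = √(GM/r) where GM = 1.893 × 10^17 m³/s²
r = 5.488 Mm = 5.488 × 10^6 m
GM = 1.893 × 10^17 m³/s²
GM/r = (1.893 × 10^17) / (5.488 × 10^6) = 3.44934 × 10^10 m²/s²
v = √(GM/r) = 185724 m/s ≈ 185.7 km/s

Final answer: 185.7 km/s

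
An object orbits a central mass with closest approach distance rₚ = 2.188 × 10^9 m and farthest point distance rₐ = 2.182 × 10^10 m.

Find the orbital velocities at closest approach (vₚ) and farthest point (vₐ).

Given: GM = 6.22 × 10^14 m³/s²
rₚ = 2.188 × 10^9 m
rₐ = 2.182 × 10^10 m
GM = 6.22 × 10^14 m³/s²
a = (rₚ + rₐ)/2 = 1.2004 × 10^10 m
Vis-viva: v² = GM (2/r − 1/a)
vₚ² = 6.22 × 10^14 × (9.14077 × 10^-10 − 8.33056 × 10^-11) = 516740 m²/s²
vₚ = 718.846 m/s ≈ 718.8 m/s
vₐ² = 6.22 × 10^14 × (9.1659 × 10^-11 − 8.33056 × 10^-11) = 5195.85 m²/s²
vₐ = 72.0823 m/s ≈ 72.08 m/s

Final answer: vₚ = 718.8 m/s, vₐ = 72.08 m/s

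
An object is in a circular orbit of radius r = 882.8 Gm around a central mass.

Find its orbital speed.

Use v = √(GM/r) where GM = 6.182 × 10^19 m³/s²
r = 882.8 Gm = 8.828 × 10^11 m
GM = 6.182 × 10^19 m³/s²
GM/r = (6.182 × 10^19) / (8.828 × 10^11) = 7.00272 × 10^7 m²/s²
v = √(GM/r) = 8368.22 m/s ≈ 8.368 km/s

Final answer: 8.368 km/s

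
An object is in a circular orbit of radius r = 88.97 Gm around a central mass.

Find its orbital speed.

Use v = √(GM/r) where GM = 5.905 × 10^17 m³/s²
r = 88.97 Gm = 8.897 × 10^10 m
GM = 5.905 × 10^17 m³/s²
GM/r = (5.905 × 10^17) / (8.897 × 10^10) = 6.63707 × 10^6 m²/s²
v = √(GM/r) = 2576.25 m/s ≈ 2.576 km/s

Final answer: 2.576 km/s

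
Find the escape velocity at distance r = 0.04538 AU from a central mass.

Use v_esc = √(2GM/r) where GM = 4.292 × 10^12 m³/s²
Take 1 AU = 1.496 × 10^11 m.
r = 0.04538 AU = 6.78885 × 10^9 m
GM = 4.292 × 10^12 m³/s²
2GM/r = 2 × (4.292 × 10^12) / (6.78885 × 10^9) = 1264.43 m²/s²
v_esc = √(2GM/r) = 35.5588 m/s ≈ 35.56 m/s

Final answer: 35.56 m/s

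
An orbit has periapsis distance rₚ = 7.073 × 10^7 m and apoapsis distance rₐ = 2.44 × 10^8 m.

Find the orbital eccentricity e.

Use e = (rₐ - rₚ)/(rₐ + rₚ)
rₚ = 7.073 × 10^7 m
rₐ = 2.44 × 10^8 m
rₐ − rₚ = 1.7327 × 10^8 m
rₐ + rₚ = 3.1473 × 10^8 m
e = (rₐ − rₚ)/(rₐ + rₚ) = 0.550535

Final answer: e = 0.5505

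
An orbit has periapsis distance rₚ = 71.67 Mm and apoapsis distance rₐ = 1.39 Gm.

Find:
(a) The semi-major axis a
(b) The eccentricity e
rₚ = 71.67 Mm = 7.167 × 10^7 m
rₐ = 1.39 Gm = 1.39 × 10^9 m
(a) a = (rₚ + rₐ)/2 = 7.30835 × 10^8 m ≈ 730.8 Mm
(b) e = (rₐ − rₚ)/(rₐ + rₚ) = (1.31833 × 10^9) / (1.46167 × 10^9) = 0.901934

Final answer:
(a) a = 730.8 Mm
(b) e = 0.9019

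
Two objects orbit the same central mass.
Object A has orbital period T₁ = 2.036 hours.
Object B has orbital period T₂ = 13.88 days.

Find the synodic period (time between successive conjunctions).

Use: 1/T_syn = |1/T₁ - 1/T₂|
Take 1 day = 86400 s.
T₁ = 2.036 hours = 7329.6 s
T₂ = 13.88 days = 1.19923 × 10^6 s
1/T₁ = 0.000136433 s⁻¹
1/T₂ = 8.33867 × 10^-7 s⁻¹
|1/T₁ − 1/T₂| = 0.000135599 s⁻¹
T_syn = 1 / |1/T₁ − 1/T₂| = 7374.67 s ≈ 2.049 hours

Final answer: T_syn = 2.049 hours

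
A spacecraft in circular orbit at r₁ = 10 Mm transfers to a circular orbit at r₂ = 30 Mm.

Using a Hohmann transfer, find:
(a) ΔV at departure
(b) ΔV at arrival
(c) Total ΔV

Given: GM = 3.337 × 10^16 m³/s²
r₁ = 10 Mm = 1 × 10^7 m
r₂ = 30 Mm = 3 × 10^7 m
GM = 3.337 × 10^16 m³/s²
Transfer ellipse: a_t = (r₁ + r₂)/2 = 2 × 10^7 m
Circular speed at r₁: v₁ = √(GM/r₁) = 57766.8 m/s
Transfer speed at r₁ (periapsis): v₁ₜ = √(GM(2/r₁ − 1/a_t)) = 70749.6 m/s
(a) ΔV₁ = v₁ₜ − v₁ = 12982.8 m/s ≈ 12.98 km/s
Circular speed at r₂: v₂ = √(GM/r₂) = 33351.7 m/s
Transfer speed at r₂ (apoapsis): v₂ₜ = √(GM(2/r₂ − 1/a_t)) = 23583.2 m/s
(b) ΔV₂ = v₂ − v₂ₜ = 9768.48 m/s ≈ 9.768 km/s
(c) ΔV_total = ΔV₁ + ΔV₂ = 22751.3 m/s ≈ 22.75 km/s

Final answer:
(a) ΔV₁ = 12.98 km/s
(b) ΔV₂ = 9.768 km/s
(c) ΔV_total = 22.75 km/s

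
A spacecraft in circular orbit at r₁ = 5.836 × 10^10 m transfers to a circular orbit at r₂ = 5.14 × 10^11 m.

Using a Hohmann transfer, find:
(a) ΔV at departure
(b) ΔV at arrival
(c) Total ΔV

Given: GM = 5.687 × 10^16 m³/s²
r₁ = 5.836 × 10^10 m
r₂ = 5.14 × 10^11 m
GM = 5.687 × 10^16 m³/s²
Transfer ellipse: a_t = (r₁ + r₂)/2 = 2.8618 × 10^11 m
Circular speed at r₁: v₁ = √(GM/r₁) = 987.152 m/s
Transfer speed at r₁ (periapsis): v₁ₜ = √(GM(2/r₁ − 1/a_t)) = 1322.96 m/s
(a) ΔV₁ = v₁ₜ − v₁ = 335.806 m/s ≈ 335.8 m/s
Circular speed at r₂: v₂ = √(GM/r₂) = 332.629 m/s
Transfer speed at r₂ (apoapsis): v₂ₜ = √(GM(2/r₂ − 1/a_t)) = 150.21 m/s
(b) ΔV₂ = v₂ − v₂ₜ = 182.419 m/s ≈ 182.4 m/s
(c) ΔV_total = ΔV₁ + ΔV₂ = 518.225 m/s ≈ 518.2 m/s

Final answer:
(a) ΔV₁ = 335.8 m/s
(b) ΔV₂ = 182.4 m/s
(c) ΔV_total = 518.2 m/s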